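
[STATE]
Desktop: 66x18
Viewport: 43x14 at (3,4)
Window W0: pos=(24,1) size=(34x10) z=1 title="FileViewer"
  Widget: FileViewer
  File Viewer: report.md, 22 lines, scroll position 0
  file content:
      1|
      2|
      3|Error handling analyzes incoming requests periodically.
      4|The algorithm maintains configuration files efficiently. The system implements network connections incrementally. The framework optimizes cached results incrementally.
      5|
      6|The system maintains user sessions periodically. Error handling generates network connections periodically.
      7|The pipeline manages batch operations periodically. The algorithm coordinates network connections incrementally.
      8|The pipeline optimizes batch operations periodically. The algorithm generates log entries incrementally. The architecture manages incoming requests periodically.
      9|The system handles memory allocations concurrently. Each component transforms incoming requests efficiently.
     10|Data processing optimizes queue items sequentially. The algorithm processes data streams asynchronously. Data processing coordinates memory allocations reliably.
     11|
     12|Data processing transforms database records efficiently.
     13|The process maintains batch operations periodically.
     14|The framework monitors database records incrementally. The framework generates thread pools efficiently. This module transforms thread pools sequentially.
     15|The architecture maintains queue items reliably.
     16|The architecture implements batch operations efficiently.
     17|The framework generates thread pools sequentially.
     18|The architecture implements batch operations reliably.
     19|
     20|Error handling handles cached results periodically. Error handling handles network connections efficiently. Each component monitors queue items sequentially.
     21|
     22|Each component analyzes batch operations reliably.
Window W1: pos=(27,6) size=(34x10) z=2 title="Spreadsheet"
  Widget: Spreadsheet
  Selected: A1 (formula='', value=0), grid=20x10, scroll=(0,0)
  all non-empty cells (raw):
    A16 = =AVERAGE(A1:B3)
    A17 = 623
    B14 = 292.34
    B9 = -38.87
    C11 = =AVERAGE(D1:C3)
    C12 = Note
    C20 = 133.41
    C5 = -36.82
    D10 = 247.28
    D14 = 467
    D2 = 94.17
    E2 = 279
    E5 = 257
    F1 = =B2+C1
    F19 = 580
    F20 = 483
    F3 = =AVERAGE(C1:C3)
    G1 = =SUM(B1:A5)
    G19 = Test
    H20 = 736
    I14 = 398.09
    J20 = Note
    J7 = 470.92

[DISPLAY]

                     ┃                     
                     ┃                     
                     ┃Er┏━━━━━━━━━━━━━━━━━━
                     ┃Th┃ Spreadsheet      
                     ┃  ┠──────────────────
                     ┃Th┃A1:               
                     ┗━━┃       A       B  
                        ┃------------------
                        ┃  1      [0]      
                        ┃  2        0      
                        ┃  3        0      
                        ┗━━━━━━━━━━━━━━━━━━
                                           
                                           


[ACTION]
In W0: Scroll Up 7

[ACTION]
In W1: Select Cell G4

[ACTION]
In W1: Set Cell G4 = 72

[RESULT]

                     ┃                     
                     ┃                     
                     ┃Er┏━━━━━━━━━━━━━━━━━━
                     ┃Th┃ Spreadsheet      
                     ┃  ┠──────────────────
                     ┃Th┃G4: 72            
                     ┗━━┃       A       B  
                        ┃------------------
                        ┃  1        0      
                        ┃  2        0      
                        ┃  3        0      
                        ┗━━━━━━━━━━━━━━━━━━
                                           
                                           


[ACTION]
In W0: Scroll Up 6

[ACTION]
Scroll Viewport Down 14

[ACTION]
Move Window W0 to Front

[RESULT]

                     ┃                     
                     ┃                     
                     ┃Error handling analyz
                     ┃The algorithm maintai
                     ┃                     
                     ┃The system maintains 
                     ┗━━━━━━━━━━━━━━━━━━━━━
                        ┃------------------
                        ┃  1        0      
                        ┃  2        0      
                        ┃  3        0      
                        ┗━━━━━━━━━━━━━━━━━━
                                           
                                           


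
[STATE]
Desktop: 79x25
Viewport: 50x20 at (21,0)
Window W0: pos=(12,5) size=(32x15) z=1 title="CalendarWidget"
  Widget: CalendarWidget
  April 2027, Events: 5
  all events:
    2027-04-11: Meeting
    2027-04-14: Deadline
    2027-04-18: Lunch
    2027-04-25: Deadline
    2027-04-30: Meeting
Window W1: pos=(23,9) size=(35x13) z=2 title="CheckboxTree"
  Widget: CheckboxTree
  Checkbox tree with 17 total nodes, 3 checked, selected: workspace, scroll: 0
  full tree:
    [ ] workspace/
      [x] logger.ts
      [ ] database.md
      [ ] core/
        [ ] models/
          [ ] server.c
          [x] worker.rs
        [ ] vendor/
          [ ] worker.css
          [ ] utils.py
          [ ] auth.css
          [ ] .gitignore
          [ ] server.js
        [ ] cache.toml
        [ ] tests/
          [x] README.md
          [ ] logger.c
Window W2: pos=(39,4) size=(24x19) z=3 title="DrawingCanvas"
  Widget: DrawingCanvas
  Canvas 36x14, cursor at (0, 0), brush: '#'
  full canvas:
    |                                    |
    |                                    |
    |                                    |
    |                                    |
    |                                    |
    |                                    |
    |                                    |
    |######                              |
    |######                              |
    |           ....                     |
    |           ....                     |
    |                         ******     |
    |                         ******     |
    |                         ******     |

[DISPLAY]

                                                  
                                                  
                                                  
                                                  
                  ┏━━━━━━━━━━━━━━━━━━━━━━┓        
━━━━━━━━━━━━━━━━━━┃ DrawingCanvas        ┃        
rWidget           ┠──────────────────────┨        
──────────────────┃+                     ┃        
  April 2027      ┃                      ┃        
 T┏━━━━━━━━━━━━━━━┃                      ┃        
  ┃ CheckboxTree  ┃                      ┃        
  ┠───────────────┃                      ┃        
* ┃>[-] workspace/┃                      ┃        
 2┃   [x] logger.t┃                      ┃        
 2┃   [ ] database┃######                ┃        
  ┃   [-] core/   ┃######                ┃        
  ┃     [-] models┃           ....       ┃        
  ┃       [ ] serv┃           ....       ┃        
  ┃       [x] work┃                      ┃        
━━┃     [ ] vendor┃                      ┃        


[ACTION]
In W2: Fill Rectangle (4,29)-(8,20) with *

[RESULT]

                                                  
                                                  
                                                  
                                                  
                  ┏━━━━━━━━━━━━━━━━━━━━━━┓        
━━━━━━━━━━━━━━━━━━┃ DrawingCanvas        ┃        
rWidget           ┠──────────────────────┨        
──────────────────┃+                     ┃        
  April 2027      ┃                      ┃        
 T┏━━━━━━━━━━━━━━━┃                      ┃        
  ┃ CheckboxTree  ┃                      ┃        
  ┠───────────────┃                    **┃        
* ┃>[-] workspace/┃                    **┃        
 2┃   [x] logger.t┃                    **┃        
 2┃   [ ] database┃######              **┃        
  ┃   [-] core/   ┃######              **┃        
  ┃     [-] models┃           ....       ┃        
  ┃       [ ] serv┃           ....       ┃        
  ┃       [x] work┃                      ┃        
━━┃     [ ] vendor┃                      ┃        


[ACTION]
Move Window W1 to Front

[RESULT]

                                                  
                                                  
                                                  
                                                  
                  ┏━━━━━━━━━━━━━━━━━━━━━━┓        
━━━━━━━━━━━━━━━━━━┃ DrawingCanvas        ┃        
rWidget           ┠──────────────────────┨        
──────────────────┃+                     ┃        
  April 2027      ┃                      ┃        
 T┏━━━━━━━━━━━━━━━━━━━━━━━━━━━━━━━━━┓    ┃        
  ┃ CheckboxTree                    ┃    ┃        
  ┠─────────────────────────────────┨  **┃        
* ┃>[-] workspace/                  ┃  **┃        
 2┃   [x] logger.ts                 ┃  **┃        
 2┃   [ ] database.md               ┃  **┃        
  ┃   [-] core/                     ┃  **┃        
  ┃     [-] models/                 ┃    ┃        
  ┃       [ ] server.c              ┃    ┃        
  ┃       [x] worker.rs             ┃    ┃        
━━┃     [ ] vendor/                 ┃    ┃        


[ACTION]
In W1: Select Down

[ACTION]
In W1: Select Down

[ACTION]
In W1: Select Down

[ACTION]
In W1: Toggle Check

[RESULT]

                                                  
                                                  
                                                  
                                                  
                  ┏━━━━━━━━━━━━━━━━━━━━━━┓        
━━━━━━━━━━━━━━━━━━┃ DrawingCanvas        ┃        
rWidget           ┠──────────────────────┨        
──────────────────┃+                     ┃        
  April 2027      ┃                      ┃        
 T┏━━━━━━━━━━━━━━━━━━━━━━━━━━━━━━━━━┓    ┃        
  ┃ CheckboxTree                    ┃    ┃        
  ┠─────────────────────────────────┨  **┃        
* ┃ [-] workspace/                  ┃  **┃        
 2┃   [x] logger.ts                 ┃  **┃        
 2┃   [ ] database.md               ┃  **┃        
  ┃>  [x] core/                     ┃  **┃        
  ┃     [x] models/                 ┃    ┃        
  ┃       [x] server.c              ┃    ┃        
  ┃       [x] worker.rs             ┃    ┃        
━━┃     [x] vendor/                 ┃    ┃        


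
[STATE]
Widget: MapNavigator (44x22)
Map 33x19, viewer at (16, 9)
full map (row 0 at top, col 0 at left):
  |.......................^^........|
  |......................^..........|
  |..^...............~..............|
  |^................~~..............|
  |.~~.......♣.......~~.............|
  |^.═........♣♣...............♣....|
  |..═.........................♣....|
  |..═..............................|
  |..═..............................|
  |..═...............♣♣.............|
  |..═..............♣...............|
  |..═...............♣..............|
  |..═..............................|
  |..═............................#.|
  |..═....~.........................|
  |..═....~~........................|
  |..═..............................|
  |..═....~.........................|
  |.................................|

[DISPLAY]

                                            
                                            
      .......................^^........     
      ......................^..........     
      ..^...............~..............     
      ^................~~..............     
      .~~.......♣.......~~.............     
      ^.═........♣♣...............♣....     
      ..═.........................♣....     
      ..═..............................     
      ..═..............................     
      ..═.............@.♣♣.............     
      ..═..............♣...............     
      ..═...............♣..............     
      ..═..............................     
      ..═............................#.     
      ..═....~.........................     
      ..═....~~........................     
      ..═..............................     
      ..═....~.........................     
      .................................     
                                            


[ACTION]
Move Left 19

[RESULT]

                                            
                                            
                      ......................
                      ......................
                      ..^...............~...
                      ^................~~...
                      .~~.......♣.......~~..
                      ^.═........♣♣.........
                      ..═...................
                      ..═...................
                      ..═...................
                      @.═...............♣♣..
                      ..═..............♣....
                      ..═...............♣...
                      ..═...................
                      ..═...................
                      ..═....~..............
                      ..═....~~.............
                      ..═...................
                      ..═....~..............
                      ......................
                                            


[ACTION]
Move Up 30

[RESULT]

                                            
                                            
                                            
                                            
                                            
                                            
                                            
                                            
                                            
                                            
                                            
                      @.....................
                      ......................
                      ..^...............~...
                      ^................~~...
                      .~~.......♣.......~~..
                      ^.═........♣♣.........
                      ..═...................
                      ..═...................
                      ..═...................
                      ..═...............♣♣..
                      ..═..............♣....


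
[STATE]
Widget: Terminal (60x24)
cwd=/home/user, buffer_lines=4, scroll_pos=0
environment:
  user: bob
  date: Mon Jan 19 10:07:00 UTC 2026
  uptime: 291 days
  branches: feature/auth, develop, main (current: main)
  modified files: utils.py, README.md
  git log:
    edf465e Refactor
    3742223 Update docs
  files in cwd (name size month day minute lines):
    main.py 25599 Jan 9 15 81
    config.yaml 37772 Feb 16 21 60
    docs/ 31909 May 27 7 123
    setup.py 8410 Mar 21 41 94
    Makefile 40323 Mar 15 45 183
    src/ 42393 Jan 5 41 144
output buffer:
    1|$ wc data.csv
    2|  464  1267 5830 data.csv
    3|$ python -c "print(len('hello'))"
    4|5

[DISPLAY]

$ wc data.csv                                               
  464  1267 5830 data.csv                                   
$ python -c "print(len('hello'))"                           
5                                                           
$ █                                                         
                                                            
                                                            
                                                            
                                                            
                                                            
                                                            
                                                            
                                                            
                                                            
                                                            
                                                            
                                                            
                                                            
                                                            
                                                            
                                                            
                                                            
                                                            
                                                            


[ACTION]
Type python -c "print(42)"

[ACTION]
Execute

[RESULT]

$ wc data.csv                                               
  464  1267 5830 data.csv                                   
$ python -c "print(len('hello'))"                           
5                                                           
$ python -c "print(42)"                                     
42                                                          
$ █                                                         
                                                            
                                                            
                                                            
                                                            
                                                            
                                                            
                                                            
                                                            
                                                            
                                                            
                                                            
                                                            
                                                            
                                                            
                                                            
                                                            
                                                            


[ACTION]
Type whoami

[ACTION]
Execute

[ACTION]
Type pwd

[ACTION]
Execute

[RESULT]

$ wc data.csv                                               
  464  1267 5830 data.csv                                   
$ python -c "print(len('hello'))"                           
5                                                           
$ python -c "print(42)"                                     
42                                                          
$ whoami                                                    
bob                                                         
$ pwd                                                       
/home/user                                                  
$ █                                                         
                                                            
                                                            
                                                            
                                                            
                                                            
                                                            
                                                            
                                                            
                                                            
                                                            
                                                            
                                                            
                                                            


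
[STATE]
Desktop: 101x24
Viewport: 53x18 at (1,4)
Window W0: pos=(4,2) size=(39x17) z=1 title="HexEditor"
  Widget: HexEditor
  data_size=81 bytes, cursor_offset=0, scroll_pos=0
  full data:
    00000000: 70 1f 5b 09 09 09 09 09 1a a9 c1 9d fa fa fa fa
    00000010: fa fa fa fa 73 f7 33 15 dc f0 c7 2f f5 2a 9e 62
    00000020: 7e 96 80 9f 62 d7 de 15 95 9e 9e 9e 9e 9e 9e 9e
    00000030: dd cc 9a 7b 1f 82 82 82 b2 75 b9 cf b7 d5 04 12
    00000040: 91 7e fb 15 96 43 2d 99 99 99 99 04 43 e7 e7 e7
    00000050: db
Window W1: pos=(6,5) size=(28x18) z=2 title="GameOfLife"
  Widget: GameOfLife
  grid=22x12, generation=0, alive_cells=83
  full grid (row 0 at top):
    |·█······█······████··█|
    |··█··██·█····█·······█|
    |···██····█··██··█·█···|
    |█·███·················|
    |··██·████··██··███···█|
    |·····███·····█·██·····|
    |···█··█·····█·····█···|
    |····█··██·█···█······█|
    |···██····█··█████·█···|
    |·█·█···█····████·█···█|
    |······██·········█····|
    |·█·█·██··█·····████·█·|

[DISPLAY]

   ┠─────────────────────────────────────┨           
   ┃0┏━━━━━━━━━━━━━━━━━━━━━━━━━━┓9 09  1a┃           
   ┃0┃ GameOfLife               ┃3 15  dc┃           
   ┃0┠──────────────────────────┨e 15  95┃           
   ┃0┃Gen: 0                    ┃2 82  b2┃           
   ┃0┃·█······█······████··█    ┃d 99  99┃           
   ┃0┃··█··██·█····█·······█    ┃        ┃           
   ┃ ┃···██····█··██··█·█···    ┃        ┃           
   ┃ ┃█·███·················    ┃        ┃           
   ┃ ┃··██·████··██··███···█    ┃        ┃           
   ┃ ┃·····███·····█·██·····    ┃        ┃           
   ┃ ┃···█··█·····█·····█···    ┃        ┃           
   ┃ ┃····█··██·█···█······█    ┃        ┃           
   ┃ ┃···██····█··█████·█···    ┃        ┃           
   ┗━┃·█·█···█····████·█···█    ┃━━━━━━━━┛           
     ┃······██·········█····    ┃                    
     ┃·█·█·██··█·····████·█·    ┃                    
     ┃                          ┃                    


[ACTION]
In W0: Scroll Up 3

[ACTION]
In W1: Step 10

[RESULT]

   ┠─────────────────────────────────────┨           
   ┃0┏━━━━━━━━━━━━━━━━━━━━━━━━━━┓9 09  1a┃           
   ┃0┃ GameOfLife               ┃3 15  dc┃           
   ┃0┠──────────────────────────┨e 15  95┃           
   ┃0┃Gen: 10                   ┃2 82  b2┃           
   ┃0┃·███······█···········    ┃d 99  99┃           
   ┃0┃···██······█··········    ┃        ┃           
   ┃ ┃··█····██·██·····██···    ┃        ┃           
   ┃ ┃···█······██████·██···    ┃        ┃           
   ┃ ┃······██··█·███·······    ┃        ┃           
   ┃ ┃··█·█···████···█······    ┃        ┃           
   ┃ ┃···█·······██··█······    ┃        ┃           
   ┃ ┃···········██··██·····    ┃        ┃           
   ┃ ┃···············█······    ┃        ┃           
   ┗━┃···········█···█······    ┃━━━━━━━━┛           
     ┃···········███········    ┃                    
     ┃······················    ┃                    
     ┃                          ┃                    


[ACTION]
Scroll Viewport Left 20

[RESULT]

    ┠─────────────────────────────────────┨          
    ┃0┏━━━━━━━━━━━━━━━━━━━━━━━━━━┓9 09  1a┃          
    ┃0┃ GameOfLife               ┃3 15  dc┃          
    ┃0┠──────────────────────────┨e 15  95┃          
    ┃0┃Gen: 10                   ┃2 82  b2┃          
    ┃0┃·███······█···········    ┃d 99  99┃          
    ┃0┃···██······█··········    ┃        ┃          
    ┃ ┃··█····██·██·····██···    ┃        ┃          
    ┃ ┃···█······██████·██···    ┃        ┃          
    ┃ ┃······██··█·███·······    ┃        ┃          
    ┃ ┃··█·█···████···█······    ┃        ┃          
    ┃ ┃···█·······██··█······    ┃        ┃          
    ┃ ┃···········██··██·····    ┃        ┃          
    ┃ ┃···············█······    ┃        ┃          
    ┗━┃···········█···█······    ┃━━━━━━━━┛          
      ┃···········███········    ┃                   
      ┃······················    ┃                   
      ┃                          ┃                   


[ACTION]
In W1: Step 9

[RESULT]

    ┠─────────────────────────────────────┨          
    ┃0┏━━━━━━━━━━━━━━━━━━━━━━━━━━┓9 09  1a┃          
    ┃0┃ GameOfLife               ┃3 15  dc┃          
    ┃0┠──────────────────────────┨e 15  95┃          
    ┃0┃Gen: 19                   ┃2 82  b2┃          
    ┃0┃······················    ┃d 99  99┃          
    ┃0┃····██···███··········    ┃        ┃          
    ┃ ┃·····█····██··········    ┃        ┃          
    ┃ ┃··██···█··██··········    ┃        ┃          
    ┃ ┃·█···█·██·█·█··█······    ┃        ┃          
    ┃ ┃·█······█·█·█·██······    ┃        ┃          
    ┃ ┃··█████·······█·█·····    ┃        ┃          
    ┃ ┃····██····█··█········    ┃        ┃          
    ┃ ┃·············██·······    ┃        ┃          
    ┗━┃··········███·█·······    ┃━━━━━━━━┛          
      ┃···············██·····    ┃                   
      ┃··············██······    ┃                   
      ┃                          ┃                   


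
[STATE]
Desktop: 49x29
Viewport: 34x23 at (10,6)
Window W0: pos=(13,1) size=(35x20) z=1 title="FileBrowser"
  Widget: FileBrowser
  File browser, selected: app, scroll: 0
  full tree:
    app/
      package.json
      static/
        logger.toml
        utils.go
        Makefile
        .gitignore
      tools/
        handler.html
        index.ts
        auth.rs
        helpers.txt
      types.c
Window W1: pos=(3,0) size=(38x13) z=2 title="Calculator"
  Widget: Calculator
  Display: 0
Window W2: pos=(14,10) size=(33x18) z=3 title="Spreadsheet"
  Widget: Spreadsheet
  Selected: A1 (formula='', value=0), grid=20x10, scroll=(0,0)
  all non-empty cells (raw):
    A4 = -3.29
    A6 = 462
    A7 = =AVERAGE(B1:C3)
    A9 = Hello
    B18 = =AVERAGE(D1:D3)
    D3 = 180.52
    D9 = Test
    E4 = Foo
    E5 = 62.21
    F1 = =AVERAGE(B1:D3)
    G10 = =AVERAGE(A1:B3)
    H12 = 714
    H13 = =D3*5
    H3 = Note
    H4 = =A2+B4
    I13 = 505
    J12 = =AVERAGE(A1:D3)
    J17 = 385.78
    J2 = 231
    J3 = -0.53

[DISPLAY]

──┼───┼───┤                   ┃   
5 │ 6 │ × │                   ┃   
──┼───┼───┤                   ┃   
2 │ 3 │ - │                   ┃   
──┼─┏━━━━━━━━━━━━━━━━━━━━━━━━━━━━━
. │ ┃ Spreadsheet                 
━━━━┠─────────────────────────────
   ┃┃A1:                          
   ┃┃       A       B       C     
   ┃┃-----------------------------
   ┃┃  1      [0]       0       0 
   ┃┃  2        0       0       0 
   ┃┃  3        0       0       0 
   ┃┃  4    -3.29       0       0 
   ┗┃  5        0       0       0 
    ┃  6      462       0       0 
    ┃  7        0       0       0 
    ┃  8        0       0       0 
    ┃  9 Hello          0       0T
    ┃ 10        0       0       0 
    ┃ 11        0       0       0 
    ┗━━━━━━━━━━━━━━━━━━━━━━━━━━━━━
                                  


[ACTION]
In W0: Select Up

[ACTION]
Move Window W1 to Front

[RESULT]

──┼───┼───┤                   ┃   
5 │ 6 │ × │                   ┃   
──┼───┼───┤                   ┃   
2 │ 3 │ - │                   ┃   
──┼───┼───┤                   ┃━━━
. │ = │ + │                   ┃   
━━━━━━━━━━━━━━━━━━━━━━━━━━━━━━┛───
   ┃┃A1:                          
   ┃┃       A       B       C     
   ┃┃-----------------------------
   ┃┃  1      [0]       0       0 
   ┃┃  2        0       0       0 
   ┃┃  3        0       0       0 
   ┃┃  4    -3.29       0       0 
   ┗┃  5        0       0       0 
    ┃  6      462       0       0 
    ┃  7        0       0       0 
    ┃  8        0       0       0 
    ┃  9 Hello          0       0T
    ┃ 10        0       0       0 
    ┃ 11        0       0       0 
    ┗━━━━━━━━━━━━━━━━━━━━━━━━━━━━━
                                  


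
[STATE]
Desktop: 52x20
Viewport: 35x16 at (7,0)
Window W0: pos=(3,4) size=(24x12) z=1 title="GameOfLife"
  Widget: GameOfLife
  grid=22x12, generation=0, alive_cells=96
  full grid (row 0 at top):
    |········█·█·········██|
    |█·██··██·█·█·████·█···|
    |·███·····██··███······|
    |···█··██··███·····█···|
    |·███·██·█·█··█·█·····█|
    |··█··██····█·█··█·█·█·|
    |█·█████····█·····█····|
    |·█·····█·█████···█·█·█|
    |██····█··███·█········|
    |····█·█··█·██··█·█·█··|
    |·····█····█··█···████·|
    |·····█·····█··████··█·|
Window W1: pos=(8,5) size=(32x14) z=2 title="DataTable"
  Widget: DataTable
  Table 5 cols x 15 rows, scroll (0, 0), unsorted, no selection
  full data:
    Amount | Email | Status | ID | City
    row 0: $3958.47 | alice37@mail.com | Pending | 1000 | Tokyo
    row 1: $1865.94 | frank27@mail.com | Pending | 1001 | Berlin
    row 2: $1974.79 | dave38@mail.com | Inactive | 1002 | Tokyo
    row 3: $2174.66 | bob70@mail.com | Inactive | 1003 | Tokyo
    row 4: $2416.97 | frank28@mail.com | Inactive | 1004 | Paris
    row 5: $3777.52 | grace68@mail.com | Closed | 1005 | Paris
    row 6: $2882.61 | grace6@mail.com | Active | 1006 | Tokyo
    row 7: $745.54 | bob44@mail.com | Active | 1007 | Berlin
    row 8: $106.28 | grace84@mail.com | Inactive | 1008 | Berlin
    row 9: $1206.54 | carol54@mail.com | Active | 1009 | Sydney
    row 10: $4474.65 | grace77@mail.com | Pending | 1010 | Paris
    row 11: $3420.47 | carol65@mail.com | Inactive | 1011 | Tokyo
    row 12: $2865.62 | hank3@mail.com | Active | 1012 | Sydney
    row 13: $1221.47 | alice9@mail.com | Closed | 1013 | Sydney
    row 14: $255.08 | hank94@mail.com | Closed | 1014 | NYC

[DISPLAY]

                                   
                                   
                                   
                                   
━━━━━━━━━━━━━━━━━━━┓               
m┏━━━━━━━━━━━━━━━━━━━━━━━━━━━━━━┓  
─┃ DataTable                    ┃  
:┠──────────────────────────────┨  
█┃Amount  │Email           │Stat┃  
█┃────────┼────────────────┼────┃  
█┃$3958.47│alice37@mail.com│Pend┃  
·┃$1865.94│frank27@mail.com│Pend┃  
█┃$1974.79│dave38@mail.com │Inac┃  
·┃$2174.66│bob70@mail.com  │Inac┃  
·┃$2416.97│frank28@mail.com│Inac┃  
━┃$3777.52│grace68@mail.com│Clos┃  


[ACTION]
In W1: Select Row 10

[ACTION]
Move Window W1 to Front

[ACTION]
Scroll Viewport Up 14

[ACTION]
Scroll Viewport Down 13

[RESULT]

━━━━━━━━━━━━━━━━━━━┓               
m┏━━━━━━━━━━━━━━━━━━━━━━━━━━━━━━┓  
─┃ DataTable                    ┃  
:┠──────────────────────────────┨  
█┃Amount  │Email           │Stat┃  
█┃────────┼────────────────┼────┃  
█┃$3958.47│alice37@mail.com│Pend┃  
·┃$1865.94│frank27@mail.com│Pend┃  
█┃$1974.79│dave38@mail.com │Inac┃  
·┃$2174.66│bob70@mail.com  │Inac┃  
·┃$2416.97│frank28@mail.com│Inac┃  
━┃$3777.52│grace68@mail.com│Clos┃  
 ┃$2882.61│grace6@mail.com │Acti┃  
 ┃$745.54 │bob44@mail.com  │Acti┃  
 ┗━━━━━━━━━━━━━━━━━━━━━━━━━━━━━━┛  
                                   


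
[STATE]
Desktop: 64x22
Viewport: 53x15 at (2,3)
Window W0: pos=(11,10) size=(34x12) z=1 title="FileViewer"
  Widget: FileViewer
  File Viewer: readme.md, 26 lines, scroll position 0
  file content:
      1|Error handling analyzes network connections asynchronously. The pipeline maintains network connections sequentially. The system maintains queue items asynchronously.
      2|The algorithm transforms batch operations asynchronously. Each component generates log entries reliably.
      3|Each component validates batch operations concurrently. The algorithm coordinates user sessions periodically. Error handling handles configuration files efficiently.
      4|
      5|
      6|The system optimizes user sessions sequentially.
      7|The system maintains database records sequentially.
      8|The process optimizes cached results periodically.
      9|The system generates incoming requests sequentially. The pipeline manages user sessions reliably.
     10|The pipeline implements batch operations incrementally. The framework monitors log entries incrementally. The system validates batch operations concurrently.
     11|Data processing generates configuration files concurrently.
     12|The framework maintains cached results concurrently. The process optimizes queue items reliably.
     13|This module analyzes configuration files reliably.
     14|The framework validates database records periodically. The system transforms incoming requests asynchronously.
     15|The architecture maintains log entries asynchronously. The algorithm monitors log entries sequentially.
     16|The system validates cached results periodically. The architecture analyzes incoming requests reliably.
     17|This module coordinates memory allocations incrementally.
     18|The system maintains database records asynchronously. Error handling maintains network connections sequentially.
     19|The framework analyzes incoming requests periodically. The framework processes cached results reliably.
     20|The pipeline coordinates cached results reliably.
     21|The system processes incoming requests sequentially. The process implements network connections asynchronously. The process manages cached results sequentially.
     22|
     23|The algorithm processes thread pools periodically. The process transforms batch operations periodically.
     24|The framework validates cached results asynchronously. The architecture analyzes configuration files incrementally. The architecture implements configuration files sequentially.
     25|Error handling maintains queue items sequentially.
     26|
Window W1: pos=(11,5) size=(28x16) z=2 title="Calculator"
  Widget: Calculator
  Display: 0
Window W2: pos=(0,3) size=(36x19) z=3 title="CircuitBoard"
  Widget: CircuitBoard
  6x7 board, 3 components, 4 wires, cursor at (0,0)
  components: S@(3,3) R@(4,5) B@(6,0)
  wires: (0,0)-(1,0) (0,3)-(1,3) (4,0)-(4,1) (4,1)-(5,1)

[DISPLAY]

━━━━━━━━━━━━━━━━━━━━━━━━━━━━━━━━━┓                   
CircuitBoard                     ┃                   
─────────────────────────────────┨━━┓                
  0 1 2 3 4 5                    ┃  ┃                
  [.]          ·                 ┃──┨                
   │           │                 ┃ 0┃                
   ·           ·                 ┃  ┃                
                                 ┃  ┃━━━━━┓          
                                 ┃  ┃     ┃          
                                 ┃  ┃─────┨          
               S                 ┃  ┃work▲┃          
                                 ┃  ┃tch █┃          
   · ─ ·               R         ┃  ┃tch ░┃          
       │                         ┃  ┃    ░┃          
       ·                         ┃  ┃    ░┃          


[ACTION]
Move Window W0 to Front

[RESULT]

━━━━━━━━━━━━━━━━━━━━━━━━━━━━━━━━━┓                   
CircuitBoard                     ┃                   
─────────────────────────────────┨━━┓                
  0 1 2 3 4 5                    ┃  ┃                
  [.]          ·                 ┃──┨                
   │           │                 ┃ 0┃                
   ·           ·                 ┃  ┃                
         ┏━━━━━━━━━━━━━━━━━━━━━━━━━━━━━━━━┓          
         ┃ FileViewer                     ┃          
         ┠────────────────────────────────┨          
         ┃Error handling analyzes network▲┃          
         ┃The algorithm transforms batch █┃          
   · ─ · ┃Each component validates batch ░┃          
       │ ┃                               ░┃          
       · ┃                               ░┃          


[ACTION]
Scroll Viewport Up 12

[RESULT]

                                                     
                                                     
                                                     
━━━━━━━━━━━━━━━━━━━━━━━━━━━━━━━━━┓                   
CircuitBoard                     ┃                   
─────────────────────────────────┨━━┓                
  0 1 2 3 4 5                    ┃  ┃                
  [.]          ·                 ┃──┨                
   │           │                 ┃ 0┃                
   ·           ·                 ┃  ┃                
         ┏━━━━━━━━━━━━━━━━━━━━━━━━━━━━━━━━┓          
         ┃ FileViewer                     ┃          
         ┠────────────────────────────────┨          
         ┃Error handling analyzes network▲┃          
         ┃The algorithm transforms batch █┃          
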